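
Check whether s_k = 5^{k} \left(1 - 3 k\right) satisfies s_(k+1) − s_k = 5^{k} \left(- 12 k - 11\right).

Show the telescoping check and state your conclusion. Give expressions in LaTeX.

s_(k+1) = 5**(k + 1)*(-3*k - 2)
s_(k+1) − s_k = 5**k*(-12*k - 11)
(s_(k+1) − s_k) − t_k = 0

valid (s_(k+1) − s_k reduces to t_k)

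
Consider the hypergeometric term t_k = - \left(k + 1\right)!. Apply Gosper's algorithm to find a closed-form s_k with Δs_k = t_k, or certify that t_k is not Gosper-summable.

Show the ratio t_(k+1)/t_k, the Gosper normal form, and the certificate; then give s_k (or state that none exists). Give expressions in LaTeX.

not Gosper-summable; s_k does not exist

Compute t_(k+1)/t_k: get k + 2.
Factor: A=k + 2; B=1; C=1.
Set up (k + 2)·f(k+1) − (1)·f(k) − (1) = 0.
d = -1 from the (1,0,0) case.
Negative degree bound (-1): no f exists, t_k not Gosper-summable.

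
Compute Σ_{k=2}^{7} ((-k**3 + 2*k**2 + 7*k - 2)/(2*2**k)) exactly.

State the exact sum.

Σ = -39/128

Ratio r(k) = (k**3 + k**2 - 8*k - 6)/(2*(k**3 - 2*k**2 - 7*k + 2)).
Take A(k)=1/2, B(k)=1, C(k)=k**3 - 2*k**2 - 7*k + 2.
Need (1/2)·f(k+1) − (1)·f(k) = k**3 - 2*k**2 - 7*k + 2.
From deg A=0, deg B=0, deg C=3: d=3.
Solve for f: f(k) = -2*(k**3 + k**2 - 2*k + 2) (degree 3 ≤ 3).
R(k) = B(k−1)·f(k)/C(k) = -2*(k**3 + k**2 - 2*k + 2)/((k + 2)*(k**2 - 4*k + 1)); s_k = R·t_k = (k**3 + k**2 - 2*k + 2)/2**k.
Check: Δs_k = (-k**3 + 2*k**2 + 7*k - 2)/(2*2**k). ✓
Telescoping: Σ = s_(8) − s_(2) = 281/128 − (5/2) = -39/128.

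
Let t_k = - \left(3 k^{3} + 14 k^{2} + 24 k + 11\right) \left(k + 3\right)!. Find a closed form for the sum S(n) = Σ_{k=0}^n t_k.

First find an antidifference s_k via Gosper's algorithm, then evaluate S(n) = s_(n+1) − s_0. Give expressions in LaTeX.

t_(k+1)/t_k = (3*k**4 + 35*k**3 + 153*k**2 + 296*k + 208)/(3*k**3 + 14*k**2 + 24*k + 11).
Take A(k)=k + 4, B(k)=1, C(k)=k**3 + 14*k**2/3 + 8*k + 11/3.
Set up (k + 4)·f(k+1) − (1)·f(k) − (k**3 + 14*k**2/3 + 8*k + 11/3) = 0.
d = 2 from the (1,0,3) case.
Coefficient equations give f(k) = (3*k**2 - k + 1)/3.
Then R = B(k−1)f/C = (3*k**2 - k + 1)/(3*k**3 + 14*k**2 + 24*k + 11), so s_k = R(k)·t_k = -(3*k**2 - k + 1)*factorial(k + 3).
Check: Δs_k = -(3*k**3 + 14*k**2 + 24*k + 11)*factorial(k + 3). ✓
Evaluate: s_(n+1) = -(3*n**2 + 5*n + 3)*factorial(n + 4); subtract s_(0) = -6 ⇒ S(n) = -3*n**2*factorial(n + 4) - 5*n*factorial(n + 4) - 3*factorial(n + 4) + 6.

S(n) = - 3 n^{2} \left(n + 4\right)! - 5 n \left(n + 4\right)! - 3 \left(n + 4\right)! + 6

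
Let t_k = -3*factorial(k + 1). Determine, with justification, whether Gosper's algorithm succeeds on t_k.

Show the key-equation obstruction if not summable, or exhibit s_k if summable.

No — negative degree bound, so no certificate f.

Step 1: r(k) = k + 2.
So A=k + 2 and B=1, with C=1.
Set up (k + 2)·f(k+1) − (1)·f(k) − (1) = 0.
deg f ≤ -1 (via 1,0,0).
Bound -1 < 0, so the key equation has no polynomial solution.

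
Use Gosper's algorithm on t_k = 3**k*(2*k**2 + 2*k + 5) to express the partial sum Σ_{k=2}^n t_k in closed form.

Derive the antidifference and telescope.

Step 1: r(k) = 3*(2*k**2 + 6*k + 9)/(2*k**2 + 2*k + 5).
Take A(k)=3, B(k)=1, C(k)=k**2 + k + 5/2.
Set up (3)·f(k+1) − (1)·f(k) − (k**2 + k + 5/2) = 0.
d = 2 from the (0,0,2) case.
A polynomial solution: f(k) = (k**2 - 2*k + 4)/2.
Get s_k = R·t_k = 3**k*(k**2 - 2*k + 4) with R(k) = B(k−1)f(k)/C(k) = (k**2 - 2*k + 4)/(2*k**2 + 2*k + 5).
s_(k+1) − s_k = 3**k*(2*k**2 + 2*k + 5) = t_k.
Σ_(k=2)^n t_k = s_(n+1) − s_(2) = (3**(n + 1)*(n**2 + 3)) − (36), i.e. 3*3**n*n**2 + 9*3**n - 36.

S(n) = 3*3**n*n**2 + 9*3**n - 36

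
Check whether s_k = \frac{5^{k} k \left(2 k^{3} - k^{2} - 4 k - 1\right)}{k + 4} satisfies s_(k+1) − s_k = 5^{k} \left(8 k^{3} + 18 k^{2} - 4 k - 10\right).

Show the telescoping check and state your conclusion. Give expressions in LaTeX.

Invalid: residual \frac{5^{k} \left(- 24 k^{4} - 144 k^{3} - 213 k^{2} + 75 k + 120\right)}{k^{2} + 9 k + 20} ≠ 0.

s_(k+1) = 5**(k + 1)*(2*k**4 + 7*k**3 + 5*k**2 - 4*k - 4)/(k + 5)
s_(k+1) − s_k = 5**k*(8*k**5 + 66*k**4 + 174*k**3 + 101*k**2 - 95*k - 80)/(k**2 + 9*k + 20)
(s_(k+1) − s_k) − t_k = 5**k*(-24*k**4 - 144*k**3 - 213*k**2 + 75*k + 120)/(k**2 + 9*k + 20)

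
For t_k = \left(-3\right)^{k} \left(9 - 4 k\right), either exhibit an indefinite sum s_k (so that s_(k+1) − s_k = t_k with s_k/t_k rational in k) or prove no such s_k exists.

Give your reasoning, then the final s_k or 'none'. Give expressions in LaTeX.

s_k = \left(-3\right)^{k} \left(k - 3\right)

r(k) = 3*(5 - 4*k)/(4*k - 9) after simplifying.
Normal form (A,B,C) = (-3, 1, k - 9/4).
Need (-3)·f(k+1) − (1)·f(k) = k - 9/4.
Bound: deg f ≤ 1.
Solving with deg f ≤ 1: f(k) = -(k - 3)/4.
R(k) = B(k−1)·f(k)/C(k) = -(k - 3)/(4*k - 9); s_k = R·t_k = (-3)**k*(k - 3).
Δs = (-3)**k*(9 - 4*k), as required.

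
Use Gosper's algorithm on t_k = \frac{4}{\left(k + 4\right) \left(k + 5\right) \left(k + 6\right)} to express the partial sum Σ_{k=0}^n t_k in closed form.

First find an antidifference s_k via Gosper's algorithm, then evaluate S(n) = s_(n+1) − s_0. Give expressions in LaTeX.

r(k) = (k + 4)/(k + 7) after simplifying.
Normal form (A,B,C) = (k + 4, k + 7, 1).
Solve (k + 4)·f(k+1) − (k + 6)·f(k) = 1.
d = 2 from the (1,1,0) case.
Coefficient equations give f(k) = k*(k + 9)/40.
Certificate R = B(k−1)f/C = k*(k + 6)*(k + 9)/40 gives s_k = k*(k + 9)/(10*(k + 4)*(k + 5)).
Δs = 4/(k**3 + 15*k**2 + 74*k + 120), as required.
Evaluate: s_(n+1) = (n**2 + 11*n + 10)/(10*(n**2 + 11*n + 30)); subtract s_(0) = 0 ⇒ S(n) = (n**2 + 11*n + 10)/(10*(n**2 + 11*n + 30)).

S(n) = \frac{n^{2} + 11 n + 10}{10 \left(n^{2} + 11 n + 30\right)}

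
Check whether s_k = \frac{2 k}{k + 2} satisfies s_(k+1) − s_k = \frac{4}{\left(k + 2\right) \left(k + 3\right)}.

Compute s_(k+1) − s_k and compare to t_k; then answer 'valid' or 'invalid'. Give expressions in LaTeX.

Valid — Δs_k = t_k.

s_(k+1) = 2*(k + 1)/(k + 3)
s_(k+1) − s_k = 4/(k**2 + 5*k + 6)
(s_(k+1) − s_k) − t_k = 0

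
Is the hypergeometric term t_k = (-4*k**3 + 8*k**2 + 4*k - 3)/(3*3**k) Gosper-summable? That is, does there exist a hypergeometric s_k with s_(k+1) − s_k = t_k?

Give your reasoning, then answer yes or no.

Ratio r(k) = (4*k**3 + 4*k**2 - 8*k - 5)/(3*(4*k**3 - 8*k**2 - 4*k + 3)).
Take A(k)=1/3, B(k)=1, C(k)=k**3 - 2*k**2 - k + 3/4.
Key eq: (1/3)·f(k+1) = (1)·f(k) + (k**3 - 2*k**2 - k + 3/4).
Bound: deg f ≤ 3.
Match coefficients ⇒ f(k) = -3*(2*k**3 - k**2 + 2)/4.
Get s_k = R·t_k = (2*k**3 - k**2 + 2)/3**k with R(k) = B(k−1)f(k)/C(k) = -3*(2*k**3 - k**2 + 2)/(4*k**3 - 8*k**2 - 4*k + 3).
Δs = (-4*k**3 + 8*k**2 + 4*k - 3)/(3*3**k), as required.

Yes. s_k = (2*k**3 - k**2 + 2)/3**k.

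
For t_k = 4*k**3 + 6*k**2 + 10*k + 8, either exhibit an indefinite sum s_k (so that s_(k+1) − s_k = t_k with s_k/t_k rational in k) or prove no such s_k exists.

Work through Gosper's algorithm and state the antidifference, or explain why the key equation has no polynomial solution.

s_k = k*(k**3 + 3*k + 4)

t_(k+1)/t_k = (2*k**3 + 9*k**2 + 17*k + 14)/(2*k**3 + 3*k**2 + 5*k + 4).
Gosper form: A/B · C(k+1)/C(k) with A=1, B=1, C=k**3 + 3*k**2/2 + 5*k/2 + 2.
Solve (1)·f(k+1) − (1)·f(k) = k**3 + 3*k**2/2 + 5*k/2 + 2.
deg f ≤ 4 (via 0,0,3).
Coefficient equations give f(k) = k*(k + 1)*(k**2 - k + 4)/4.
R(k) = B(k−1)·f(k)/C(k) = k*(k**2 - k + 4)/(2*(2*k**2 + k + 4)); s_k = R·t_k = k*(k**3 + 3*k + 4).
Check: Δs_k = 4*k**3 + 6*k**2 + 10*k + 8. ✓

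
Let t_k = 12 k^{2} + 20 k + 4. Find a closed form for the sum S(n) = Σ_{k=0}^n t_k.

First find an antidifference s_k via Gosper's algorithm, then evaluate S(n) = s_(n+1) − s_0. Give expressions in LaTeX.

Ratio r(k) = (3*k**2 + 11*k + 9)/(3*k**2 + 5*k + 1).
Normal form (A,B,C) = (1, 1, k**2 + 5*k/3 + 1/3).
Key eq: (1)·f(k+1) = (1)·f(k) + (k**2 + 5*k/3 + 1/3).
Bound: deg f ≤ 3.
Solving with deg f ≤ 3: f(k) = k*(k**2 + k - 1)/3.
Get s_k = R·t_k = 4*k*(k**2 + k - 1) with R(k) = B(k−1)f(k)/C(k) = k*(k**2 + k - 1)/(3*k**2 + 5*k + 1).
s_(k+1) − s_k = 12*k**2 + 20*k + 4 = t_k.
s_(n+1) = 4*n**3 + 16*n**2 + 16*n + 4 and s_(0) = 0, so S(n) = 4*n**3 + 16*n**2 + 16*n + 4.

S(n) = 4 n^{3} + 16 n^{2} + 16 n + 4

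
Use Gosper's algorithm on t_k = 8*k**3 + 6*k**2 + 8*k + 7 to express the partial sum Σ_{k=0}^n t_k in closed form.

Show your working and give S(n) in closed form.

S(n) = 2*n**4 + 6*n**3 + 9*n**2 + 12*n + 7

t_(k+1)/t_k = (8*k**3 + 30*k**2 + 44*k + 29)/(8*k**3 + 6*k**2 + 8*k + 7).
A = 1, B = 1, C = k**3 + 3*k**2/4 + k + 7/8.
Need (1)·f(k+1) − (1)·f(k) = k**3 + 3*k**2/4 + k + 7/8.
Bound: deg f ≤ 4.
Solve for f: f(k) = k*(2*k**3 - 2*k**2 + 3*k + 4)/8 (degree 4 ≤ 4).
Certificate R = B(k−1)f/C = k*(2*k**3 - 2*k**2 + 3*k + 4)/(8*k**3 + 6*k**2 + 8*k + 7) gives s_k = k*(2*k**3 - 2*k**2 + 3*k + 4).
Verify: 8*k**3 + 6*k**2 + 8*k + 7 matches t_k.
Evaluate: s_(n+1) = 2*n**4 + 6*n**3 + 9*n**2 + 12*n + 7; subtract s_(0) = 0 ⇒ S(n) = 2*n**4 + 6*n**3 + 9*n**2 + 12*n + 7.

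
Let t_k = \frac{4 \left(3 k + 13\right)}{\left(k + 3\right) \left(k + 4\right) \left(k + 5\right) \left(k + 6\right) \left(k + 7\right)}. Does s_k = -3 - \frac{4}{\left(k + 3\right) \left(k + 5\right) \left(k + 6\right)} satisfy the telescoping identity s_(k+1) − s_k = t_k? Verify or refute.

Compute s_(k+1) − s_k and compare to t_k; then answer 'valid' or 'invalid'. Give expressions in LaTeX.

s_(k+1) = -3 - 4/((k + 4)*(k + 6)*(k + 7))
s_(k+1) − s_k = 4*(3*k + 13)/(k**5 + 25*k**4 + 245*k**3 + 1175*k**2 + 2754*k + 2520)
(s_(k+1) − s_k) − t_k = 0

Valid — Δs_k = t_k.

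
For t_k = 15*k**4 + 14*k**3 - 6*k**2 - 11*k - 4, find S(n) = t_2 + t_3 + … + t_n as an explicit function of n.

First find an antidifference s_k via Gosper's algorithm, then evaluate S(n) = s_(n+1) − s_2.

Ratio r(k) = (15*k**4 + 74*k**3 + 126*k**2 + 79*k + 8)/(15*k**4 + 14*k**3 - 6*k**2 - 11*k - 4).
A = 1, B = 1, C = k**4 + 14*k**3/15 - 2*k**2/5 - 11*k/15 - 4/15.
Solve (1)·f(k+1) − (1)·f(k) = k**4 + 14*k**3/15 - 2*k**2/5 - 11*k/15 - 4/15.
Degrees (0,0,4) ⇒ d ≤ 5.
Solve for f: f(k) = k**2*(3*k**3 - 4*k**2 - 4*k + 1)/15 (degree 5 ≤ 5).
Get s_k = R·t_k = k**2*(3*k**3 - 4*k**2 - 4*k + 1) with R(k) = B(k−1)f(k)/C(k) = k**2*(3*k**3 - 4*k**2 - 4*k + 1)/(15*k**4 + 14*k**3 - 6*k**2 - 11*k - 4).
Check: Δs_k = 15*k**4 + 14*k**3 - 6*k**2 - 11*k - 4. ✓
s_(n+1) = 3*n**5 + 11*n**4 + 10*n**3 - 5*n**2 - 11*n - 4 and s_(2) = 4, so S(n) = 3*n**5 + 11*n**4 + 10*n**3 - 5*n**2 - 11*n - 8.

S(n) = 3*n**5 + 11*n**4 + 10*n**3 - 5*n**2 - 11*n - 8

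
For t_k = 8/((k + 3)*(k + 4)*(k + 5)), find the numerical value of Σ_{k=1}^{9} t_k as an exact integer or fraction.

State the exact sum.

Compute t_(k+1)/t_k: get (k + 3)/(k + 6).
A = k + 3, B = k + 6, C = 1.
Need (k + 3)·f(k+1) − (k + 5)·f(k) = 1.
From deg A=1, deg B=1, deg C=0: d=2.
A polynomial solution: f(k) = k*(k + 7)/24.
R(k) = B(k−1)·f(k)/C(k) = k*(k + 5)*(k + 7)/24; s_k = R·t_k = k*(k + 7)/(3*(k + 3)*(k + 4)).
Verify: 8/(k**3 + 12*k**2 + 47*k + 60) matches t_k.
Σ_(k=1)^(9) t_k = s_(10) − s_(1) = 85/273 − (2/15) = 81/455.

Σ = 81/455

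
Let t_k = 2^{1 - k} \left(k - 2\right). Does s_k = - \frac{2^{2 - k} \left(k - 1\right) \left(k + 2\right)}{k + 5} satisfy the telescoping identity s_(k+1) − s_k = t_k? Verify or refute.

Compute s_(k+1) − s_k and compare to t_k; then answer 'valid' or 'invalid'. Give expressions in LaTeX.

Invalid: residual \frac{6 \cdot 2^{- k} \left(- k^{2} - 5 k + 12\right)}{k^{2} + 11 k + 30} ≠ 0.

s_(k+1) = -2**(1 - k)*k*(k + 3)/(k + 6)
s_(k+1) − s_k = 2**(1 - k)*(k**3 + 6*k**2 - 7*k - 24)/(k**2 + 11*k + 30)
(s_(k+1) − s_k) − t_k = 6*(-k**2 - 5*k + 12)/(2**k*(k**2 + 11*k + 30))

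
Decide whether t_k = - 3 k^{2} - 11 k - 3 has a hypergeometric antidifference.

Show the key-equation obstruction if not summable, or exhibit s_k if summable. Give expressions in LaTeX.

The ratio is (3*k**2 + 17*k + 17)/(3*k**2 + 11*k + 3).
So A=1 and B=1, with C=k**2 + 11*k/3 + 1.
Solve (1)·f(k+1) − (1)·f(k) = k**2 + 11*k/3 + 1.
Bound: deg f ≤ 3.
Match coefficients ⇒ f(k) = k*(k**2 + 4*k - 2)/3.
So s_k = (B(k−1)f/C)·t_k = (k*(k**2 + 4*k - 2)/(3*k**2 + 11*k + 3))·t_k = k*(-k**2 - 4*k + 2).
Verify: -3*k**2 - 11*k - 3 matches t_k.

Yes. s_k = k \left(- k^{2} - 4 k + 2\right).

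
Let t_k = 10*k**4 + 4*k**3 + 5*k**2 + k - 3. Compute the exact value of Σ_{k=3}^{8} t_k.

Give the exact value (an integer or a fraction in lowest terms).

Σ = 93708

The ratio is (10*k**4 + 44*k**3 + 77*k**2 + 63*k + 17)/(10*k**4 + 4*k**3 + 5*k**2 + k - 3).
Gosper form: A/B · C(k+1)/C(k) with A=1, B=1, C=k**4 + 2*k**3/5 + k**2/2 + k/10 - 3/10.
Key eq: (1)·f(k+1) = (1)·f(k) + (k**4 + 2*k**3/5 + k**2/2 + k/10 - 3/10).
deg f ≤ 5 (via 0,0,4).
Match coefficients ⇒ f(k) = k*(k**2 - k - 1)*(2*k**2 - 2*k + 3)/10.
R(k) = B(k−1)·f(k)/C(k) = k*(k**2 - k - 1)*(2*k**2 - 2*k + 3)/(10*k**4 + 4*k**3 + 5*k**2 + k - 3); s_k = R·t_k = k*(2*k**4 - 4*k**3 + 3*k**2 - k - 3).
Δs = 10*k**4 + 4*k**3 + 5*k**2 + k - 3, as required.
Σ_(k=3)^(8) t_k = s_(9) − s_(3) = 93933 − (225) = 93708.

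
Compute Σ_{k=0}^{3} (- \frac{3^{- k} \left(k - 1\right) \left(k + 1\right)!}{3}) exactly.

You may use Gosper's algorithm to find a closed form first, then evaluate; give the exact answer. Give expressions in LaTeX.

Σ = -13/27

t_(k+1)/t_k = k*(k + 2)/(3*(k - 1)).
Factor: A=k/3 + 2/3; B=1; C=k - 1.
Set up (k/3 + 2/3)·f(k+1) − (1)·f(k) − (k - 1) = 0.
deg f ≤ 0 (via 1,0,1).
Solve for f: f(k) = 3 (degree 0 ≤ 0).
So s_k = (B(k−1)f/C)·t_k = (3/(k - 1))·t_k = -factorial(k + 1)/3**k.
Verify: -(k - 1)*factorial(k + 1)/(3*3**k) matches t_k.
Σ_(k=0)^(3) t_k = s_(4) − s_(0) = -40/27 − (-1) = -13/27.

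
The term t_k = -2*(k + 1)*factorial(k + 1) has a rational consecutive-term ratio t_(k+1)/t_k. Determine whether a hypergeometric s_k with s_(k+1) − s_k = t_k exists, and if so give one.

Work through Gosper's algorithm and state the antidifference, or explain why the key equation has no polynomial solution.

Step 1: r(k) = (k + 2)**2/(k + 1).
Factor: A=k + 2; B=1; C=k + 1.
Set up (k + 2)·f(k+1) − (1)·f(k) − (k + 1) = 0.
d = 0 from the (1,0,1) case.
Coefficient equations give f(k) = 1.
Certificate R = B(k−1)f/C = 1/(k + 1) gives s_k = -2*factorial(k + 1).
s_(k+1) − s_k = -2*(k + 1)*factorial(k + 1) = t_k.

s_k = -2*factorial(k + 1)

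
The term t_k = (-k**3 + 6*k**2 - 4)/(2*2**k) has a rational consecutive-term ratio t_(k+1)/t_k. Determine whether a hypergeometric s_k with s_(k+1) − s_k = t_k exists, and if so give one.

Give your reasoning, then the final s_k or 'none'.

Step 1: r(k) = ((k + 1)**3 - 6*(k + 1)**2 + 4)/(2*(k**3 - 6*k**2 + 4)).
Normal form (A,B,C) = (1/2, 1, k**3 - 6*k**2 + 4).
Set up (1/2)·f(k+1) − (1)·f(k) − (k**3 - 6*k**2 + 4) = 0.
Bound: deg f ≤ 3.
Coefficient equations give f(k) = -2*(k**3 - 3*k**2 - 3*k - 1).
Get s_k = R·t_k = (k**3 - 3*k**2 - 3*k - 1)/2**k with R(k) = B(k−1)f(k)/C(k) = -2*(k**3 - 3*k**2 - 3*k - 1)/(k**3 - 6*k**2 + 4).
Δs = (-k**3 + 6*k**2 - 4)/(2*2**k), as required.

s_k = (k**3 - 3*k**2 - 3*k - 1)/2**k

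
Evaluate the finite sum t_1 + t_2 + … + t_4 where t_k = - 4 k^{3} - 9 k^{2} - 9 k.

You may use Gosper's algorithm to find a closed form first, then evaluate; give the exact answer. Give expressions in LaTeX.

Σ = -760

r(k) = (4*k**3 + 21*k**2 + 39*k + 22)/(k*(4*k**2 + 9*k + 9)) after simplifying.
Gosper form: A/B · C(k+1)/C(k) with A=1, B=1, C=k**3 + 9*k**2/4 + 9*k/4.
Key eq: (1)·f(k+1) = (1)·f(k) + (k**3 + 9*k**2/4 + 9*k/4).
Degrees (0,0,3) ⇒ d ≤ 4.
Coefficient equations give f(k) = k*(k - 1)*(k**2 + 2*k + 3)/4.
Certificate R = B(k−1)f/C = (k - 1)*(k**2 + 2*k + 3)/(4*k**2 + 9*k + 9) gives s_k = k*(-k**3 - k**2 - k + 3).
Check: Δs_k = k*(-4*k**2 - 9*k - 9). ✓
Σ_(k=1)^(4) t_k = s_(5) − s_(1) = -760 − (0) = -760.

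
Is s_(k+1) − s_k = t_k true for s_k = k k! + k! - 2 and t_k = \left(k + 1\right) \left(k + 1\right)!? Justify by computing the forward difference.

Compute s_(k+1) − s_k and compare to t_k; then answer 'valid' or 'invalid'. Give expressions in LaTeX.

valid (s_(k+1) − s_k reduces to t_k)

s_(k+1) = k**2*factorial(k) + 3*k*factorial(k) + 2*factorial(k) - 2
s_(k+1) − s_k = (k + 1)*factorial(k + 1)
(s_(k+1) − s_k) − t_k = 0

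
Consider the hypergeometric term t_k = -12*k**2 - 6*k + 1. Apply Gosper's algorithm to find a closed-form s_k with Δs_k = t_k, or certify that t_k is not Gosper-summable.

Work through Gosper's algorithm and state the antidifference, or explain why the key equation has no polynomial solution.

Step 1: r(k) = (12*k**2 + 30*k + 17)/(12*k**2 + 6*k - 1).
Factor: A=1; B=1; C=k**2 + k/2 - 1/12.
Key eq: (1)·f(k+1) = (1)·f(k) + (k**2 + k/2 - 1/12).
Degrees (0,0,2) ⇒ d ≤ 3.
A polynomial solution: f(k) = k*(4*k**2 - 3*k - 2)/12.
Certificate R = B(k−1)f/C = k*(4*k**2 - 3*k - 2)/(12*k**2 + 6*k - 1) gives s_k = k*(-4*k**2 + 3*k + 2).
Δs = -12*k**2 - 6*k + 1, as required.

s_k = k*(-4*k**2 + 3*k + 2)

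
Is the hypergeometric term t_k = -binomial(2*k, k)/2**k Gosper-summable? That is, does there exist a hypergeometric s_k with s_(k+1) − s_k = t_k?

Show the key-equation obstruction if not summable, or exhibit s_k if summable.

No — negative degree bound, so no certificate f.

Ratio r(k) = (2*k + 1)/(k + 1).
Normal form (A,B,C) = (2*k + 1, k + 1, 1).
f must satisfy (2*k + 1)·f(k+1) − (k)·f(k) = 1.
From deg A=1, deg B=1, deg C=0: d=-1.
deg f ≤ -1 is impossible — no certificate.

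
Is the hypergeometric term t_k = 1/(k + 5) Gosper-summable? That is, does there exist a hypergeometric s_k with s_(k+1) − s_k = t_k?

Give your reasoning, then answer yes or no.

r(k) = (k + 5)/(k + 6) after simplifying.
Take A(k)=k + 5, B(k)=k + 6, C(k)=1.
Solve (k + 5)·f(k+1) − (k + 5)·f(k) = 1.
deg f ≤ 0 (via 1,1,0).
f = c0 ⇒ A·f(k+1) − B(k−1)·f(k) − C = -1. The system {-1 = 0} is inconsistent; no antidifference.

No — the linear system for f has no solution.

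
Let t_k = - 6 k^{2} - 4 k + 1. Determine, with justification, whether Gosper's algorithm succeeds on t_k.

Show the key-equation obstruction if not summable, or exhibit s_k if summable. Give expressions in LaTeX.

Yes. s_k = k \left(- 2 k^{2} + k + 2\right).

Step 1: r(k) = (6*k**2 + 16*k + 9)/(6*k**2 + 4*k - 1).
Normal form (A,B,C) = (1, 1, k**2 + 2*k/3 - 1/6).
Solve (1)·f(k+1) − (1)·f(k) = k**2 + 2*k/3 - 1/6.
deg f ≤ 3 (via 0,0,2).
Solving with deg f ≤ 3: f(k) = k*(2*k**2 - k - 2)/6.
Certificate R = B(k−1)f/C = k*(2*k**2 - k - 2)/(6*k**2 + 4*k - 1) gives s_k = k*(-2*k**2 + k + 2).
Check: Δs_k = -6*k**2 - 4*k + 1. ✓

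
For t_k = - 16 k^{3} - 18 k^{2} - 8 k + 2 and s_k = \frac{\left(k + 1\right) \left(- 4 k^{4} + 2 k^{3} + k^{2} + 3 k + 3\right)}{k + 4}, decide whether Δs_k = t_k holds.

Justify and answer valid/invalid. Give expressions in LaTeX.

s_(k+1) = (-4*k**5 - 22*k**4 - 45*k**3 - 39*k**2 - 5*k + 10)/(k + 5)
s_(k+1) − s_k = (-16*k**5 - 126*k**4 - 238*k**3 - 187*k**2 - 43*k + 25)/(k**2 + 9*k + 20)
(s_(k+1) − s_k) − t_k = 3*(12*k**4 + 84*k**3 + 81*k**2 + 33*k - 5)/(k**2 + 9*k + 20)

Invalid: residual \frac{3 \left(12 k^{4} + 84 k^{3} + 81 k^{2} + 33 k - 5\right)}{k^{2} + 9 k + 20} ≠ 0.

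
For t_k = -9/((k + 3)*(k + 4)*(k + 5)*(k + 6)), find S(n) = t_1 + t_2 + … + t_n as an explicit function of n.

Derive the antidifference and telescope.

The ratio is (k + 3)/(k + 7).
A = k + 3, B = k + 7, C = 1.
Key eq: (k + 3)·f(k+1) = (k + 6)·f(k) + (1).
Degrees (1,1,0) ⇒ d ≤ 3.
Solve for f: f(k) = k*(k**2 + 12*k + 47)/180 (degree 3 ≤ 3).
R(k) = B(k−1)·f(k)/C(k) = k*(k + 6)*(k**2 + 12*k + 47)/180; s_k = R·t_k = k*(-k**2 - 12*k - 47)/(20*(k + 3)*(k + 4)*(k + 5)).
Δs = -9/(k**4 + 18*k**3 + 119*k**2 + 342*k + 360), as required.
Evaluate: s_(n+1) = (-n**3 - 15*n**2 - 74*n - 60)/(20*(n**3 + 15*n**2 + 74*n + 120)); subtract s_(1) = -1/40 ⇒ S(n) = n*(-n**2 - 15*n - 74)/(40*(n**3 + 15*n**2 + 74*n + 120)).

S(n) = n*(-n**2 - 15*n - 74)/(40*(n**3 + 15*n**2 + 74*n + 120))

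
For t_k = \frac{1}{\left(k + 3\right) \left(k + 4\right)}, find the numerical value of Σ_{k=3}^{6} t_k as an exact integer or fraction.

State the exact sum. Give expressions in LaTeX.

t_(k+1)/t_k = (k + 3)/(k + 5).
A = k + 3, B = k + 5, C = 1.
f must satisfy (k + 3)·f(k+1) − (k + 4)·f(k) = 1.
Bound: deg f ≤ 1.
Match coefficients ⇒ f(k) = k/3.
Get s_k = R·t_k = k/(3*(k + 3)) with R(k) = B(k−1)f(k)/C(k) = k*(k + 4)/3.
Check: Δs_k = 1/(k**2 + 7*k + 12). ✓
Σ_(k=3)^(6) t_k = s_(7) − s_(3) = 7/30 − (1/6) = 1/15.

Σ = 1/15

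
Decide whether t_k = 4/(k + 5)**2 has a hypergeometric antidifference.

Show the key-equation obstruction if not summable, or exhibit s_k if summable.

No — the linear system for f has no solution.

Step 1: r(k) = (k + 5)**2/(k + 6)**2.
A = k**2 + 10*k + 25, B = k**2 + 12*k + 36, C = 1.
Solve (k**2 + 10*k + 25)·f(k+1) − (k**2 + 10*k + 25)·f(k) = 1.
Degrees (2,2,0) ⇒ d ≤ 0.
Generic f = c0 gives residual -1; -1 = 0 cannot hold, so t_k is not Gosper-summable.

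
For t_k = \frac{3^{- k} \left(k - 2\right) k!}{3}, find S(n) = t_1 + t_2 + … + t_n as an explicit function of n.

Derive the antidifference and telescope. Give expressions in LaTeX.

The ratio is (k**2 - 1)/(3*(k - 2)).
So A=k/3 + 1/3 and B=1, with C=k - 2.
Set up (k/3 + 1/3)·f(k+1) − (1)·f(k) − (k - 2) = 0.
deg f ≤ 0 (via 1,0,1).
Coefficient equations give f(k) = 3.
Then R = B(k−1)f/C = 3/(k - 2), so s_k = R(k)·t_k = factorial(k)/3**k.
s_(k+1) − s_k = (k - 2)*factorial(k)/(3*3**k) = t_k.
Telescope: S(n) = s_(n+1) − s_(1) = 3**(-n - 1)*factorial(n + 1) − (1/3) = 3**(-n - 1)*(-3**n + n*factorial(n) + factorial(n)).

S(n) = 3^{- n - 1} \left(- 3^{n} + n n! + n!\right)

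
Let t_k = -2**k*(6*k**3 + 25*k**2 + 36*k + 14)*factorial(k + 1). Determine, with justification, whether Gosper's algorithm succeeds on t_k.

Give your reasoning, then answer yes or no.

Yes. s_k = -2**k*(3*k**2 + 2*k - 2)*factorial(k + 1).

r(k) = 2*(6*k**4 + 55*k**3 + 190*k**2 + 289*k + 162)/(6*k**3 + 25*k**2 + 36*k + 14) after simplifying.
Take A(k)=2*k + 4, B(k)=1, C(k)=k**3 + 25*k**2/6 + 6*k + 7/3.
f must satisfy (2*k + 4)·f(k+1) − (1)·f(k) = k**3 + 25*k**2/6 + 6*k + 7/3.
Degrees (1,0,3) ⇒ d ≤ 2.
Match coefficients ⇒ f(k) = (3*k**2 + 2*k - 2)/6.
Then R = B(k−1)f/C = (3*k**2 + 2*k - 2)/(6*k**3 + 25*k**2 + 36*k + 14), so s_k = R(k)·t_k = -2**k*(3*k**2 + 2*k - 2)*factorial(k + 1).
s_(k+1) − s_k = -2**k*(6*k**3 + 25*k**2 + 36*k + 14)*factorial(k + 1) = t_k.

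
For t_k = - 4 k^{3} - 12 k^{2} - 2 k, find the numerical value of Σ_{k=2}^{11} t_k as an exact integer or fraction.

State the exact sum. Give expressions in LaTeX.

Compute t_(k+1)/t_k: get (2*k**3 + 12*k**2 + 19*k + 9)/(k*(2*k**2 + 6*k + 1)).
Gosper form: A/B · C(k+1)/C(k) with A=1, B=1, C=k**3 + 3*k**2 + k/2.
f must satisfy (1)·f(k+1) − (1)·f(k) = k**3 + 3*k**2 + k/2.
Bound: deg f ≤ 4.
Match coefficients ⇒ f(k) = k*(k - 1)*(k**2 + 3*k - 1)/4.
Certificate R = B(k−1)f/C = (k - 1)*(k**2 + 3*k - 1)/(2*(2*k**2 + 6*k + 1)) gives s_k = k*(-k**3 - 2*k**2 + 4*k - 1).
Δs = 2*k*(-2*k**2 - 6*k - 1), as required.
Telescoping: Σ = s_(12) − s_(2) = -23628 − (-18) = -23610.

Σ = -23610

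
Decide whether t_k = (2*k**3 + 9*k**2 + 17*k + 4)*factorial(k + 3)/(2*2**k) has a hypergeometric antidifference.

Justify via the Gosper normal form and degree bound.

Ratio r(k) = (2*k**4 + 23*k**3 + 101*k**2 + 196*k + 128)/(2*(2*k**3 + 9*k**2 + 17*k + 4)).
Normal form (A,B,C) = (k/2 + 2, 1, k**3 + 9*k**2/2 + 17*k/2 + 2).
Need (k/2 + 2)·f(k+1) − (1)·f(k) = k**3 + 9*k**2/2 + 17*k/2 + 2.
Degrees (1,0,3) ⇒ d ≤ 2.
Solve for f: f(k) = 2*k**2 + k - 4 (degree 2 ≤ 2).
Certificate R = B(k−1)f/C = 2*(2*k**2 + k - 4)/(2*k**3 + 9*k**2 + 17*k + 4) gives s_k = (2*k**2 + k - 4)*factorial(k + 3)/2**k.
Verify: (2*k**3 + 9*k**2 + 17*k + 4)*factorial(k + 3)/(2*2**k) matches t_k.

Yes. s_k = (2*k**2 + k - 4)*factorial(k + 3)/2**k.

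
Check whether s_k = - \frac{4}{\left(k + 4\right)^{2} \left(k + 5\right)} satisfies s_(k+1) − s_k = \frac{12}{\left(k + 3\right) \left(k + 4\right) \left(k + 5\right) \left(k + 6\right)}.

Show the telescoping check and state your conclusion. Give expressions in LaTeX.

Invalid: residual \frac{8 \left(- 2 k - 9\right)}{k^{6} + 27 k^{5} + 301 k^{4} + 1773 k^{3} + 5818 k^{2} + 10080 k + 7200} ≠ 0.

s_(k+1) = -4/((k + 5)**2*(k + 6))
s_(k+1) − s_k = 4*(3*k + 14)/(k**5 + 24*k**4 + 229*k**3 + 1086*k**2 + 2560*k + 2400)
(s_(k+1) − s_k) − t_k = 8*(-2*k - 9)/(k**6 + 27*k**5 + 301*k**4 + 1773*k**3 + 5818*k**2 + 10080*k + 7200)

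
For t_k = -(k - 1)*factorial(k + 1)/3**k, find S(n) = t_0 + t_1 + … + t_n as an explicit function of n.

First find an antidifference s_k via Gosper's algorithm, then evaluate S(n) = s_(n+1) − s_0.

S(n) = 3 - factorial(n + 2)/3**n

Ratio r(k) = k*(k + 2)/(3*(k - 1)).
Gosper form: A/B · C(k+1)/C(k) with A=k/3 + 2/3, B=1, C=k - 1.
f must satisfy (k/3 + 2/3)·f(k+1) − (1)·f(k) = k - 1.
deg f ≤ 0 (via 1,0,1).
Match coefficients ⇒ f(k) = 3.
Certificate R = B(k−1)f/C = 3/(k - 1) gives s_k = -3**(1 - k)*factorial(k + 1).
Δs = -(k - 1)*factorial(k + 1)/3**k, as required.
Evaluate: s_(n+1) = -factorial(n + 2)/3**n; subtract s_(0) = -3 ⇒ S(n) = 3 - factorial(n + 2)/3**n.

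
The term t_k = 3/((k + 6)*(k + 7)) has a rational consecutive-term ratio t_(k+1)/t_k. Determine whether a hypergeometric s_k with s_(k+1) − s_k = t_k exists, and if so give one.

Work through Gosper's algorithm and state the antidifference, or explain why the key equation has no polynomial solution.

s_k = k/(2*(k + 6))

Ratio r(k) = (k + 6)/(k + 8).
Gosper form: A/B · C(k+1)/C(k) with A=k + 6, B=k + 8, C=1.
Key eq: (k + 6)·f(k+1) = (k + 7)·f(k) + (1).
deg f ≤ 1 (via 1,1,0).
Solve for f: f(k) = k/6 (degree 1 ≤ 1).
So s_k = (B(k−1)f/C)·t_k = (k*(k + 7)/6)·t_k = k/(2*(k + 6)).
Verify: 3/(k**2 + 13*k + 42) matches t_k.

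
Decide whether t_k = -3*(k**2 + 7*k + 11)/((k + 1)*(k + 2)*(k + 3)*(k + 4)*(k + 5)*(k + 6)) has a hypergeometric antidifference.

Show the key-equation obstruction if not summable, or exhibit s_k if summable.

t_(k+1)/t_k = (k + 1)*(7*k + (k + 1)**2 + 18)/((k + 7)*(k**2 + 7*k + 11)).
A = k + 1, B = k + 7, C = k**2 + 7*k + 11.
Set up (k + 1)·f(k+1) − (k + 6)·f(k) − (k**2 + 7*k + 11) = 0.
Degrees (1,1,2) ⇒ d ≤ 5.
Solve for f: f(k) = k*(k + 2)*(k + 4)*(k**2 + 9*k + 23)/45 (degree 5 ≤ 5).
Get s_k = R·t_k = k*(-k**2 - 9*k - 23)/(15*(k**3 + 9*k**2 + 23*k + 15)) with R(k) = B(k−1)f(k)/C(k) = k*(k + 2)*(k + 4)*(k + 6)*(k**2 + 9*k + 23)/(45*(k**2 + 7*k + 11)).
Verify: 3*(-k**2 - 7*k - 11)/(k**6 + 21*k**5 + 175*k**4 + 735*k**3 + 1624*k**2 + 1764*k + 720) matches t_k.

Yes. s_k = k*(-k**2 - 9*k - 23)/(15*(k**3 + 9*k**2 + 23*k + 15)).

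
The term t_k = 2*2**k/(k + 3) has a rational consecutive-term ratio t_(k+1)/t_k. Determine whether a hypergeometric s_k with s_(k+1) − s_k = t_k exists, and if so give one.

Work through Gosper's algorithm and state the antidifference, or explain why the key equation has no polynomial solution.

not Gosper-summable; s_k does not exist

Compute t_(k+1)/t_k: get 2*(k + 3)/(k + 4).
Factor: A=2*k + 6; B=k + 4; C=1.
Need (2*k + 6)·f(k+1) − (k + 3)·f(k) = 1.
Degrees (1,1,0) ⇒ d ≤ -1.
d = -1 < 0 ⇒ no nonzero polynomial f; not summable.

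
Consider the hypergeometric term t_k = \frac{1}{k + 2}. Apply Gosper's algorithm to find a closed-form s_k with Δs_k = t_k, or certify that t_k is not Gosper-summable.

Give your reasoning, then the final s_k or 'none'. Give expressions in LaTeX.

not Gosper-summable; s_k does not exist

Compute t_(k+1)/t_k: get (k + 2)/(k + 3).
Normal form (A,B,C) = (k + 2, k + 3, 1).
f must satisfy (k + 2)·f(k+1) − (k + 2)·f(k) = 1.
Degrees (1,1,0) ⇒ d ≤ 0.
Generic f = c0 gives residual -1; -1 = 0 cannot hold, so t_k is not Gosper-summable.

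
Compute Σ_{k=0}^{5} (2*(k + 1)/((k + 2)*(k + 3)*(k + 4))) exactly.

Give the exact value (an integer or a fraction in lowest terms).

Σ = 7/24

Compute t_(k+1)/t_k: get (k + 2)**2/((k + 1)*(k + 5)).
Normal form (A,B,C) = (k + 2, k + 5, k + 1).
f must satisfy (k + 2)·f(k+1) − (k + 4)·f(k) = k + 1.
Degrees (1,1,1) ⇒ d ≤ 2.
Match coefficients ⇒ f(k) = k*(k + 1)/4.
Then R = B(k−1)f/C = k*(k + 4)/4, so s_k = R(k)·t_k = k*(k + 1)/(2*(k + 2)*(k + 3)).
s_(k+1) − s_k = 2*(k + 1)/(k**3 + 9*k**2 + 26*k + 24) = t_k.
Evaluate s at k=6 and k=0: 7/24 and 0; difference 7/24.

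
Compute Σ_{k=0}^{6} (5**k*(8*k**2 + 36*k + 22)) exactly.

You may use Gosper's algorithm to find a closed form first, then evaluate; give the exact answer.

Σ = 9687502

Ratio r(k) = 5*(4*k**2 + 26*k + 33)/(4*k**2 + 18*k + 11).
Gosper form: A/B · C(k+1)/C(k) with A=5, B=1, C=k**2 + 9*k/2 + 11/4.
f must satisfy (5)·f(k+1) − (1)·f(k) = k**2 + 9*k/2 + 11/4.
d = 2 from the (0,0,2) case.
A polynomial solution: f(k) = (k**2 + 2*k - 1)/4.
Certificate R = B(k−1)f/C = (k**2 + 2*k - 1)/(4*k**2 + 18*k + 11) gives s_k = 2*5**k*(k**2 + 2*k - 1).
Check: Δs_k = 5**k*(8*k**2 + 36*k + 22). ✓
Evaluate s at k=7 and k=0: 9687500 and -2; difference 9687502.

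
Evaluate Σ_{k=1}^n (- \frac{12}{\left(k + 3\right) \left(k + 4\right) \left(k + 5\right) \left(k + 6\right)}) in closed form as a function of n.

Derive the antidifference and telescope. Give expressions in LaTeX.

S(n) = \frac{n \left(- n^{2} - 15 n - 74\right)}{30 \left(n^{3} + 15 n^{2} + 74 n + 120\right)}

t_(k+1)/t_k = (k + 3)/(k + 7).
Gosper form: A/B · C(k+1)/C(k) with A=k + 3, B=k + 7, C=1.
Solve (k + 3)·f(k+1) − (k + 6)·f(k) = 1.
deg f ≤ 3 (via 1,1,0).
Solving with deg f ≤ 3: f(k) = k*(k**2 + 12*k + 47)/180.
Then R = B(k−1)f/C = k*(k + 6)*(k**2 + 12*k + 47)/180, so s_k = R(k)·t_k = k*(-k**2 - 12*k - 47)/(15*(k + 3)*(k + 4)*(k + 5)).
s_(k+1) − s_k = -12/(k**4 + 18*k**3 + 119*k**2 + 342*k + 360) = t_k.
s_(n+1) = (-n**3 - 15*n**2 - 74*n - 60)/(15*(n**3 + 15*n**2 + 74*n + 120)) and s_(1) = -1/30, so S(n) = n*(-n**2 - 15*n - 74)/(30*(n**3 + 15*n**2 + 74*n + 120)).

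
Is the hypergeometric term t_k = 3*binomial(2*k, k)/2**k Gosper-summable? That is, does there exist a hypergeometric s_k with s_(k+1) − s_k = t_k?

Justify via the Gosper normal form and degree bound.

r(k) = (2*k + 1)/(k + 1) after simplifying.
Gosper form: A/B · C(k+1)/C(k) with A=2*k + 1, B=k + 1, C=1.
Need (2*k + 1)·f(k+1) − (k)·f(k) = 1.
d = -1 from the (1,1,0) case.
Bound -1 < 0, so the key equation has no polynomial solution.

No. Not Gosper-summable.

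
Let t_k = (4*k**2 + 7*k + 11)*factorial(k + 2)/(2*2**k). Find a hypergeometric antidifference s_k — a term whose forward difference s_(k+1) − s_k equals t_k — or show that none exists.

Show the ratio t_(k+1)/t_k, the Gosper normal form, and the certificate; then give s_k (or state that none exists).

s_k = (4*k - 1)*factorial(k + 2)/2**k

r(k) = (k + 3)*(7*k + 4*(k + 1)**2 + 18)/(2*(4*k**2 + 7*k + 11)) after simplifying.
Take A(k)=k/2 + 3/2, B(k)=1, C(k)=k**2 + 7*k/4 + 11/4.
Need (k/2 + 3/2)·f(k+1) − (1)·f(k) = k**2 + 7*k/4 + 11/4.
deg f ≤ 1 (via 1,0,2).
Match coefficients ⇒ f(k) = (4*k - 1)/2.
R(k) = B(k−1)·f(k)/C(k) = 2*(4*k - 1)/(4*k**2 + 7*k + 11); s_k = R·t_k = (4*k - 1)*factorial(k + 2)/2**k.
Δs = (4*k**2 + 7*k + 11)*factorial(k + 2)/(2*2**k), as required.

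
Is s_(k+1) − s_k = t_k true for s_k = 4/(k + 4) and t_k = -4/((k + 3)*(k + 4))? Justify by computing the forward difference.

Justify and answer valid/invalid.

Invalid: residual 8/(k**3 + 12*k**2 + 47*k + 60) ≠ 0.

s_(k+1) = 4/(k + 5)
s_(k+1) − s_k = -4/((k + 4)*(k + 5))
(s_(k+1) − s_k) − t_k = 8/(k**3 + 12*k**2 + 47*k + 60)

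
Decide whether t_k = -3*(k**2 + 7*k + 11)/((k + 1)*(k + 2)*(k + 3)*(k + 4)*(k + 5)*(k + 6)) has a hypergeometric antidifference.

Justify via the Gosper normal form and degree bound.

Yes. s_k = k*(-k**2 - 9*k - 23)/(15*(k**3 + 9*k**2 + 23*k + 15)).

Compute t_(k+1)/t_k: get (k + 1)*(7*k + (k + 1)**2 + 18)/((k + 7)*(k**2 + 7*k + 11)).
Normal form (A,B,C) = (k + 1, k + 7, k**2 + 7*k + 11).
f must satisfy (k + 1)·f(k+1) − (k + 6)·f(k) = k**2 + 7*k + 11.
Bound: deg f ≤ 5.
A polynomial solution: f(k) = k*(k + 2)*(k + 4)*(k**2 + 9*k + 23)/45.
Certificate R = B(k−1)f/C = k*(k + 2)*(k + 4)*(k + 6)*(k**2 + 9*k + 23)/(45*(k**2 + 7*k + 11)) gives s_k = k*(-k**2 - 9*k - 23)/(15*(k**3 + 9*k**2 + 23*k + 15)).
s_(k+1) − s_k = 3*(-k**2 - 7*k - 11)/(k**6 + 21*k**5 + 175*k**4 + 735*k**3 + 1624*k**2 + 1764*k + 720) = t_k.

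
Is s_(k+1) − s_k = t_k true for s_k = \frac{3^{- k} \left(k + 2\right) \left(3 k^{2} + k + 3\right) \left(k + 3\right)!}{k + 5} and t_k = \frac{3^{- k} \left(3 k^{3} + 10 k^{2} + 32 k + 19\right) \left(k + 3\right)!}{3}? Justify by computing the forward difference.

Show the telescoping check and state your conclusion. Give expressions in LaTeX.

Invalid: residual - \frac{3^{- k} \left(3 k^{4} + 25 k^{3} + 73 k^{2} + 176 k + 86\right) \left(k + 3\right)!}{\left(k + 5\right) \left(k + 6\right)} ≠ 0.

s_(k+1) = (k + 3)*(3*k**2 + 7*k + 7)*factorial(k + 4)/(3*3**k*(k + 6))
s_(k+1) − s_k = (3*k**5 + 34*k**4 + 157*k**3 + 452*k**2 + 641*k + 312)*factorial(k + 3)/(3*3**k*(k + 5)*(k + 6))
(s_(k+1) − s_k) − t_k = -(3*k**4 + 25*k**3 + 73*k**2 + 176*k + 86)*factorial(k + 3)/(3**k*(k + 5)*(k + 6))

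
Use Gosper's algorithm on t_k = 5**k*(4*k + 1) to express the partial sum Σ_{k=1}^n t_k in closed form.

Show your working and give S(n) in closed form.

The ratio is 5*(4*k + 5)/(4*k + 1).
So A=5 and B=1, with C=k + 1/4.
Set up (5)·f(k+1) − (1)·f(k) − (k + 1/4) = 0.
Degrees (0,0,1) ⇒ d ≤ 1.
Coefficient equations give f(k) = (k - 1)/4.
Get s_k = R·t_k = 5**k*(k - 1) with R(k) = B(k−1)f(k)/C(k) = (k - 1)/(4*k + 1).
s_(k+1) − s_k = 5**k*(4*k + 1) = t_k.
Telescope: S(n) = s_(n+1) − s_(1) = 5**(n + 1)*n − (0) = 5**(n + 1)*n.

S(n) = 5**(n + 1)*n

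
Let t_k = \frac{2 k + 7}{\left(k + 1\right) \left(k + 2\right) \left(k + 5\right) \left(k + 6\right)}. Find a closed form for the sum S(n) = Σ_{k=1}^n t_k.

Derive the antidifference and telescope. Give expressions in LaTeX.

S(n) = \frac{n \left(n + 8\right)}{12 \left(n^{2} + 8 n + 12\right)}

r(k) = (k + 1)*(k + 5)*(2*k + 9)/((k + 3)*(k + 7)*(2*k + 7)) after simplifying.
Gosper form: A/B · C(k+1)/C(k) with A=k + 1, B=k + 7, C=k**3 + 21*k**2/2 + 73*k/2 + 42.
Solve (k + 1)·f(k+1) − (k + 6)·f(k) = k**3 + 21*k**2/2 + 73*k/2 + 42.
From deg A=1, deg B=1, deg C=3: d=5.
Solving with deg f ≤ 5: f(k) = k*(k + 2)*(k + 3)*(k + 4)*(k + 6)/10.
Get s_k = R·t_k = k*(k + 6)/(5*(k**2 + 6*k + 5)) with R(k) = B(k−1)f(k)/C(k) = k*(k + 2)*(k + 6)**2/(5*(2*k + 7)).
s_(k+1) − s_k = (2*k + 7)/(k**4 + 14*k**3 + 65*k**2 + 112*k + 60) = t_k.
s_(n+1) = (n**2 + 8*n + 7)/(5*(n**2 + 8*n + 12)) and s_(1) = 7/60, so S(n) = n*(n + 8)/(12*(n**2 + 8*n + 12)).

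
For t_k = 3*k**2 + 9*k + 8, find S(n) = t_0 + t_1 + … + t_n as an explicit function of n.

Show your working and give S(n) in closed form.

Ratio r(k) = (3*k**2 + 15*k + 20)/(3*k**2 + 9*k + 8).
So A=1 and B=1, with C=k**2 + 3*k + 8/3.
f must satisfy (1)·f(k+1) − (1)·f(k) = k**2 + 3*k + 8/3.
Degrees (0,0,2) ⇒ d ≤ 3.
Solving with deg f ≤ 3: f(k) = k*(k**2 + 3*k + 4)/3.
Then R = B(k−1)f/C = k*(k**2 + 3*k + 4)/(3*k**2 + 9*k + 8), so s_k = R(k)·t_k = k*(k**2 + 3*k + 4).
Δs = 3*k**2 + 9*k + 8, as required.
s_(n+1) = n**3 + 6*n**2 + 13*n + 8 and s_(0) = 0, so S(n) = n**3 + 6*n**2 + 13*n + 8.

S(n) = n**3 + 6*n**2 + 13*n + 8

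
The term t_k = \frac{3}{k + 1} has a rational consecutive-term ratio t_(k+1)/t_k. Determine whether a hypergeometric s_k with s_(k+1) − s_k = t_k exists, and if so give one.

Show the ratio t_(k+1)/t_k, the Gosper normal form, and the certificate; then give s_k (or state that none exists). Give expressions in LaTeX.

none — t_k is not Gosper-summable

r(k) = (k + 1)/(k + 2) after simplifying.
Normal form (A,B,C) = (k + 1, k + 2, 1).
Solve (k + 1)·f(k+1) − (k + 1)·f(k) = 1.
deg f ≤ 0 (via 1,1,0).
f = c0 ⇒ A·f(k+1) − B(k−1)·f(k) − C = -1. The system {-1 = 0} is inconsistent; no antidifference.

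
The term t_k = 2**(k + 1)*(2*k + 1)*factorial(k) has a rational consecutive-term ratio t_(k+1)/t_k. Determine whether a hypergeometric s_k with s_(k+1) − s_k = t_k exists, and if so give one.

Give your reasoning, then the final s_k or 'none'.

The ratio is 2*(k + 1)*(2*k + 3)/(2*k + 1).
A = 2*k + 2, B = 1, C = k + 1/2.
Key eq: (2*k + 2)·f(k+1) = (1)·f(k) + (k + 1/2).
Degrees (1,0,1) ⇒ d ≤ 0.
A polynomial solution: f(k) = 1/2.
Then R = B(k−1)f/C = 1/(2*k + 1), so s_k = R(k)·t_k = 2**(k + 1)*factorial(k).
Verify: 2**(k + 1)*(2*k + 1)*factorial(k) matches t_k.

s_k = 2**(k + 1)*factorial(k)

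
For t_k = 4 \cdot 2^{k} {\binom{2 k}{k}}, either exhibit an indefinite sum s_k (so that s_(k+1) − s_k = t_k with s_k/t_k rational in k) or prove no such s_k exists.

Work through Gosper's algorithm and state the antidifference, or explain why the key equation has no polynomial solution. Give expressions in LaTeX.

Step 1: r(k) = 4*(2*k + 1)/(k + 1).
Factor: A=8*k + 4; B=k + 1; C=1.
Key eq: (8*k + 4)·f(k+1) = (k)·f(k) + (1).
From deg A=1, deg B=1, deg C=0: d=-1.
d = -1 < 0 ⇒ no nonzero polynomial f; not summable.

no hypergeometric antidifference exists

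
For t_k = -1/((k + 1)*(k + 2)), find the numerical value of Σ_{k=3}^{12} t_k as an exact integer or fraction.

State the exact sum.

Σ = -5/28

The ratio is (k + 1)/(k + 3).
A = k + 1, B = k + 3, C = 1.
Need (k + 1)·f(k+1) − (k + 2)·f(k) = 1.
d = 1 from the (1,1,0) case.
Solve for f: f(k) = k (degree 1 ≤ 1).
Then R = B(k−1)f/C = k*(k + 2), so s_k = R(k)·t_k = -k/(k + 1).
s_(k+1) − s_k = -1/(k**2 + 3*k + 2) = t_k.
Σ_(k=3)^(12) t_k = s_(13) − s_(3) = -13/14 − (-3/4) = -5/28.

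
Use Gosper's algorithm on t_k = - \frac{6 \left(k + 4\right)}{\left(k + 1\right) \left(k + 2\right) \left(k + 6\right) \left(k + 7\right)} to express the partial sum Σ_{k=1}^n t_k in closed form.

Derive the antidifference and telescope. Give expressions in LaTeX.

S(n) = \frac{3 n \left(- n - 9\right)}{14 \left(n^{2} + 9 n + 14\right)}

The ratio is (k + 1)*(k + 5)*(k + 6)/((k + 3)*(k + 4)*(k + 8)).
Take A(k)=k + 1, B(k)=k + 8, C(k)=k**4 + 16*k**3 + 95*k**2 + 248*k + 240.
f must satisfy (k + 1)·f(k+1) − (k + 7)·f(k) = k**4 + 16*k**3 + 95*k**2 + 248*k + 240.
From deg A=1, deg B=1, deg C=4: d=6.
A polynomial solution: f(k) = k*(k + 2)*(k + 3)*(k + 4)*(k + 5)*(k + 7)/12.
So s_k = (B(k−1)f/C)·t_k = (k*(k + 2)*(k + 7)**2/(12*(k + 4)))·t_k = k*(-k - 7)/(2*(k**2 + 7*k + 6)).
Δs = 6*(-k - 4)/(k**4 + 16*k**3 + 83*k**2 + 152*k + 84), as required.
Σ_(k=1)^n t_k = s_(n+1) − s_(1) = ((-n**2 - 9*n - 8)/(2*(n**2 + 9*n + 14))) − (-2/7), i.e. 3*n*(-n - 9)/(14*(n**2 + 9*n + 14)).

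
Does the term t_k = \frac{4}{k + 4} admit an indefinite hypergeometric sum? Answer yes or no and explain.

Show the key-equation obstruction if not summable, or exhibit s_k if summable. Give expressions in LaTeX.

Ratio r(k) = (k + 4)/(k + 5).
A = k + 4, B = k + 5, C = 1.
Key eq: (k + 4)·f(k+1) = (k + 4)·f(k) + (1).
deg f ≤ 0 (via 1,1,0).
Put f(k) = c0: A·f(k+1) − B(k−1)·f(k) − C = -1; need -1 = 0 — inconsistent ⇒ no f, not summable.

No. Not Gosper-summable.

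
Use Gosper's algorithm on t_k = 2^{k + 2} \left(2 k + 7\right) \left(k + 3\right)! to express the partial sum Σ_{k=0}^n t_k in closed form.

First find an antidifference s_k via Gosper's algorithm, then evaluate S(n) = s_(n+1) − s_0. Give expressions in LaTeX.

S(n) = 8 \cdot 2^{n} \left(n + 4\right)! - 24

r(k) = 2*(k + 4)*(2*k + 9)/(2*k + 7) after simplifying.
Factor: A=2*k + 8; B=1; C=k + 7/2.
Solve (2*k + 8)·f(k+1) − (1)·f(k) = k + 7/2.
d = 0 from the (1,0,1) case.
Coefficient equations give f(k) = 1/2.
So s_k = (B(k−1)f/C)·t_k = (1/(2*k + 7))·t_k = 2**(k + 2)*factorial(k + 3).
Check: Δs_k = 2**(k + 2)*(2*k + 7)*factorial(k + 3). ✓
Evaluate: s_(n+1) = 2**(n + 3)*factorial(n + 4); subtract s_(0) = 24 ⇒ S(n) = 8*2**n*factorial(n + 4) - 24.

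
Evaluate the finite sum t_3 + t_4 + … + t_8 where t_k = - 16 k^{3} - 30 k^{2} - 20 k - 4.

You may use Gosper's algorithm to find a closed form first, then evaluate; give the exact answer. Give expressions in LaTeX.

Σ = -27246

The ratio is (8*k**3 + 39*k**2 + 64*k + 35)/(8*k**3 + 15*k**2 + 10*k + 2).
A = 1, B = 1, C = k**3 + 15*k**2/8 + 5*k/4 + 1/4.
Key eq: (1)·f(k+1) = (1)·f(k) + (k**3 + 15*k**2/8 + 5*k/4 + 1/4).
Bound: deg f ≤ 4.
Coefficient equations give f(k) = k*(4*k**3 + 2*k**2 - k - 1)/16.
Certificate R = B(k−1)f/C = k*(4*k**3 + 2*k**2 - k - 1)/(2*(8*k**3 + 15*k**2 + 10*k + 2)) gives s_k = k*(-4*k**3 - 2*k**2 + k + 1).
Δs = -16*k**3 - 30*k**2 - 20*k - 4, as required.
Sum = s_(9) − s_(3); s_(9) = -27612, s_(3) = -366 ⇒ -27246.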